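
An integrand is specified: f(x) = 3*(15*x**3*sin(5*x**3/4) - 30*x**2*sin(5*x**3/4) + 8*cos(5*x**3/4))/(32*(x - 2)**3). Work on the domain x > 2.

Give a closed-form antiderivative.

Recognize the product-rule pattern: f = u'v + uv' with u = -3/(2*(2*x - 4)**2), v = cos(5*x**3/4), so integration by parts undoes it.
Check: d/dx[-3*cos(5*x**3/4)/(8*(x - 2)**2)] = (45*x**3*sin(5*x**3/4) - 90*x**2*sin(5*x**3/4) + 24*cos(5*x**3/4))/(32*x**3 - 192*x**2 + 384*x - 256), which equals f(x).

An antiderivative is F(x) = -3*cos(5*x**3/4)/(8*(x - 2)**2).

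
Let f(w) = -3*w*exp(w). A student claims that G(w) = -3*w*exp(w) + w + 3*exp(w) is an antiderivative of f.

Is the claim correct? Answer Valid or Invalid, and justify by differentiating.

Invalid: d/dw[G] - f = 1, which is not 0.

d/dw[G] = -3*w*exp(w) + 1
d/dw[G] - f(w) = 1 != 0.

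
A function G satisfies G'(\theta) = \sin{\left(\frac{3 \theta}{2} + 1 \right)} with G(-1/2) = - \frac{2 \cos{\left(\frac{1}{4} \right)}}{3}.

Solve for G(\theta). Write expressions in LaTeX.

Check a candidate G(\theta) by differentiating: d/d\theta[G] must match the given G'(\theta).
A general antiderivative is - \frac{2 \cos{\left(\frac{3 \theta}{2} + 1 \right)}}{3} + C.
The condition gives C = - \frac{2 \cos{\left(\frac{1}{4} \right)}}{3} - (- \frac{2 \cos{\left(\frac{1}{4} \right)}}{3}) = 0.
So G(\theta) = - \frac{2 \cos{\left(\frac{3 \theta}{2} + 1 \right)}}{3}.
Check: d/d\theta[- \frac{2 \cos{\left(\frac{3 \theta}{2} + 1 \right)}}{3}] = \sin{\left(\frac{3 \theta}{2} + 1 \right)} = G'(\theta).

G(\theta) = - \frac{2 \cos{\left(\frac{3 \theta}{2} + 1 \right)}}{3}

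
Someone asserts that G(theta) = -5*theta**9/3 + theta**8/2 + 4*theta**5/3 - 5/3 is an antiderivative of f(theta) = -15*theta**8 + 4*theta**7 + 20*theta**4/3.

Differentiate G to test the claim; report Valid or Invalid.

Valid - differentiating G returns exactly f.

d/dtheta[G] = -15*theta**8 + 4*theta**7 + 20*theta**4/3
This equals f(theta) exactly, so the claim holds.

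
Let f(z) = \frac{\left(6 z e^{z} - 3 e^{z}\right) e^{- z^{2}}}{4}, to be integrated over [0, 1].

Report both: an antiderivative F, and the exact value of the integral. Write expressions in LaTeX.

Antiderivative: F(z) = - \frac{3 e^{- z^{2} + z}}{4}; value = 0

The substitution u = - z^{2} + z works: f is exactly (dF/du)*(du/dz) for that inner function.
F(z) = - \frac{3 e^{- z^{2} + z}}{4} is an antiderivative of f.
Check: d/dz[- \frac{3 e^{- z^{2} + z}}{4}] = \frac{3 z e^{z} e^{- z^{2}}}{2} - \frac{3 e^{z} e^{- z^{2}}}{4}, which equals f(z).
F(1) = - \frac{3}{4}; F(0) = - \frac{3}{4}.
Integral = F(1) - F(0) = 0.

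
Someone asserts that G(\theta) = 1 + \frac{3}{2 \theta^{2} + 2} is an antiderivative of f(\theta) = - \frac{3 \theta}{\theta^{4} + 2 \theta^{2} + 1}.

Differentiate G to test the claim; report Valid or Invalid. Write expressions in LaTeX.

Valid: G'(\theta) = f(\theta).

d/d\theta[G] = - \frac{3 \theta}{\theta^{4} + 2 \theta^{2} + 1}
This equals f(\theta) exactly, so the claim holds.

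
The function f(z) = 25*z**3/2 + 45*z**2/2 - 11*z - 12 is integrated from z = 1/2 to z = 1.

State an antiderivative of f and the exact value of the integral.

Antiderivative: F(z) = 25*z**4/8 + 15*z**3/2 - 11*z**2/2 - 12*z; value = -81/128

The substitution u = 5*z**2/4 + 3*z/2 - 2 works: f is exactly (dF/du)*(du/dz) for that inner function.
F(z) = 25*z**4/8 + 15*z**3/2 - 11*z**2/2 - 12*z is an antiderivative of f.
Check: d/dz[25*z**4/8 + 15*z**3/2 - 11*z**2/2 - 12*z] = 25*z**3/2 + 45*z**2/2 - 11*z - 12 = f(z).
F(1) = -55/8; F(1/2) = -799/128.
Integral = F(1) - F(1/2) = -81/128.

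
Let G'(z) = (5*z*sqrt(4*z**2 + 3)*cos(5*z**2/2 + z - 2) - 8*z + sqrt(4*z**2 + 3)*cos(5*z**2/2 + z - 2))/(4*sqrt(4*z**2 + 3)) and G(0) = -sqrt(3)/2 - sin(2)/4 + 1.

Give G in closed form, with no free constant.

G(z) = -sqrt(4*z**2 + 3)/2 + sin(5*z**2/2 + z - 2)/4 + 1

Differentiate the proposed G(z) back; it has to land on the given G'(z).
A general antiderivative is -sqrt(4*z**2 + 3)/2 + sin(5*z**2/2 + z - 2)/4 + C.
The condition gives C = -sqrt(3)/2 - sin(2)/4 + 1 - (-sqrt(3)/2 - sin(2)/4) = 1.
So G(z) = -sqrt(4*z**2 + 3)/2 + sin(5*z**2/2 + z - 2)/4 + 1.
Check: d/dz[-sqrt(4*z**2 + 3)/2 + sin(5*z**2/2 + z - 2)/4 + 1] = (5*z*sqrt(4*z**2 + 3)*cos(5*z**2/2 + z - 2) - 8*z + sqrt(4*z**2 + 3)*cos(5*z**2/2 + z - 2))/(4*sqrt(4*z**2 + 3)) = G'(z).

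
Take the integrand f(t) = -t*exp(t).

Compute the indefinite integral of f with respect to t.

F(t) = -(t - 1)*exp(t) + C

Recognize the product-rule pattern: f = u'v + uv' with u = 1 - t, v = exp(t), so integration by parts undoes it.
Check: d/dt[-(t - 1)*exp(t)] = -t*exp(t) = f(t).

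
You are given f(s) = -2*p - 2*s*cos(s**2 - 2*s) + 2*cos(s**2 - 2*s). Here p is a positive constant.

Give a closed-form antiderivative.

An antiderivative is F(s) = -2*p*s - sin(s**2 - 2*s).

Integrate term by term and add the pieces.
Check: d/ds[-2*p*s - sin(s**2 - 2*s)] = -2*p - 2*s*cos(s**2 - 2*s) + 2*cos(s**2 - 2*s) = f(s).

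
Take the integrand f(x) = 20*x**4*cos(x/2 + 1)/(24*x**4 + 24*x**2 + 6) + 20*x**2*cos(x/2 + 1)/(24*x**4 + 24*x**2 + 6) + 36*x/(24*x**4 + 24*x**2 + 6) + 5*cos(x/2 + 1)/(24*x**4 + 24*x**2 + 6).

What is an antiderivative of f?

Integrate term by term and add the pieces.
Check: d/dx[5*sin(x/2 + 1)/3 - 3/(2*(2*x**2 + 1))] = (20*x**4*cos(x/2 + 1) + 20*x**2*cos(x/2 + 1) + 36*x + 5*cos(x/2 + 1))/(24*x**4 + 24*x**2 + 6), which equals f(x).

An antiderivative is F(x) = 5*sin(x/2 + 1)/3 - 3/(2*(2*x**2 + 1)).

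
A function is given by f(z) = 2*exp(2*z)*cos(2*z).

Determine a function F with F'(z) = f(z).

An antiderivative is F(z) = exp(2*z)*sin(2*z)/2 + exp(2*z)*cos(2*z)/2.

For F(z) to be correct the identity F'(z) - f(z) = 0 must hold.
Check: d/dz[exp(2*z)*sin(2*z)/2 + exp(2*z)*cos(2*z)/2] = 2*exp(2*z)*cos(2*z) = f(z).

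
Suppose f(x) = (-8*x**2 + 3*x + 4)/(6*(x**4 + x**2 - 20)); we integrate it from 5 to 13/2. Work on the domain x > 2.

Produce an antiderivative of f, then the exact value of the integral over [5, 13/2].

The denominator factors as 6*(x - 2)*(x + 2)*(x**2 + 5); partial fractions split f into directly integrable pieces: -(3*x + 44)/(54*(x**2 + 5)) + 17/(108*(x + 2)) - 11/(108*(x - 2)).
F(x) = -11*log(x - 2)/108 + 17*log(x + 2)/108 - log(x**2 + 5)/36 - 22*sqrt(5)*atan(sqrt(5)*x/5)/135 is an antiderivative of f.
Check: d/dx[-11*log(x - 2)/108 + 17*log(x + 2)/108 - log(x**2 + 5)/36 - 22*sqrt(5)*atan(sqrt(5)*x/5)/135] = (-8*x**2 + 3*x + 4)/(6*x**4 + 6*x**2 - 120), which equals f(x).
F(13/2) = -22*sqrt(5)*atan(13*sqrt(5)/10)/135 - 11*log(9/2)/108 - log(189/4)/36 + 17*log(17/2)/108; F(5) = -22*sqrt(5)*atan(sqrt(5))/135 - 11*log(3)/108 - log(30)/36 + 17*log(7)/108.
Integral = F(13/2) - F(5) = -22*sqrt(5)*atan(13*sqrt(5)/10)/135 - 17*log(7)/108 - 11*log(9/2)/108 - log(189/4)/36 + log(30)/36 + 11*log(3)/108 + 17*log(17/2)/108 + 22*sqrt(5)*atan(sqrt(5))/135.

Antiderivative: F(x) = -11*log(x - 2)/108 + 17*log(x + 2)/108 - log(x**2 + 5)/36 - 22*sqrt(5)*atan(sqrt(5)*x/5)/135; value = -22*sqrt(5)*atan(13*sqrt(5)/10)/135 - 17*log(7)/108 - 11*log(9/2)/108 - log(189/4)/36 + log(30)/36 + 11*log(3)/108 + 17*log(17/2)/108 + 22*sqrt(5)*atan(sqrt(5))/135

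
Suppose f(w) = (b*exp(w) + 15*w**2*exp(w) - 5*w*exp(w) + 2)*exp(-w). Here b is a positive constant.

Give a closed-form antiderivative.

An antiderivative is F(w) = (2*b*w*exp(w) + 10*w**3*exp(w) - 5*w**2*exp(w) - 4)*exp(-w)/2.

A first test for any F(w): its w-derivative must equal f(w) identically.
Check: d/dw[(2*b*w*exp(w) + 10*w**3*exp(w) - 5*w**2*exp(w) - 4)*exp(-w)/2] = (b*exp(w) + 15*w**2*exp(w) - 5*w*exp(w) + 2)*exp(-w) = f(w).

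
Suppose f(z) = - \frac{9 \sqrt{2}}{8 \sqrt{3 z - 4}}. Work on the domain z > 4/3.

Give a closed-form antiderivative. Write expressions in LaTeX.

An antiderivative is F(z) = - \frac{3 \sqrt{2} \sqrt{3 z - 4}}{4}.

Check any antiderivative F(z) by computing F'(z) and comparing it with f(z).
Check: d/dz[- \frac{3 \sqrt{2} \sqrt{3 z - 4}}{4}] = - \frac{9 \sqrt{2}}{8 \sqrt{3 z - 4}} = f(z).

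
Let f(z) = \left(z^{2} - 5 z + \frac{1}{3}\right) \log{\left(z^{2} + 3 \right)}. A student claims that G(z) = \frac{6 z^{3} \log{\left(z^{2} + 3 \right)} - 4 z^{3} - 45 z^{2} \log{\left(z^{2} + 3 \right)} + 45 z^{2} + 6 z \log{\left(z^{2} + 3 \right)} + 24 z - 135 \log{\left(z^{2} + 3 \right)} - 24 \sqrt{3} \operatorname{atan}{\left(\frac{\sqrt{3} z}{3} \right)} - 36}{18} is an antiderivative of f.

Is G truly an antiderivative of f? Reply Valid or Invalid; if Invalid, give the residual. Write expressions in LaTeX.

d/dz[G] = z^{2} \log{\left(z^{2} + 3 \right)} - 5 z \log{\left(z^{2} + 3 \right)} + \frac{\log{\left(z^{2} + 3 \right)}}{3}
This equals f(z) exactly, so the claim holds.

Valid - the claim checks out under differentiation.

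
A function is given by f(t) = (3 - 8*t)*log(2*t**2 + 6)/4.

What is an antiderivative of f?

A candidate is checked by its d/dt: the result must match f(t).
Check: d/dt[t**2 - 3*t/2 + (-t**2 + 3*t/4)*log(2*t**2 + 6) - 3*log(t**2 + 3) + 3*sqrt(3)*atan(sqrt(3)*t/3)/2] = -2*t*log(t**2 + 3) - 2*t*log(2) + 3*log(t**2 + 3)/4 + 3*log(2)/4, which equals f(t).

An antiderivative is F(t) = t**2 - 3*t/2 + (-t**2 + 3*t/4)*log(2*t**2 + 6) - 3*log(t**2 + 3) + 3*sqrt(3)*atan(sqrt(3)*t/3)/2.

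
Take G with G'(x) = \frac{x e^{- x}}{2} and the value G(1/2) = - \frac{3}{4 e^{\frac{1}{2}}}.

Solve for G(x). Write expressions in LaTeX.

G(x) = \frac{\left(- x - 1\right) e^{- x}}{2}

Recognize the product-rule pattern: G'(x) = u'v + uv' with u = - \frac{x}{2} - \frac{1}{2}, v = e^{- x}, so integration by parts undoes it.
A general antiderivative is \frac{\left(- x - 1\right) e^{- x}}{2} + C.
The condition gives C = - \frac{3}{4 e^{\frac{1}{2}}} - (- \frac{3}{4 e^{\frac{1}{2}}}) = 0.
So G(x) = \frac{\left(- x - 1\right) e^{- x}}{2}.
Check: d/dx[\frac{\left(- x - 1\right) e^{- x}}{2}] = \frac{x e^{- x}}{2} = G'(x).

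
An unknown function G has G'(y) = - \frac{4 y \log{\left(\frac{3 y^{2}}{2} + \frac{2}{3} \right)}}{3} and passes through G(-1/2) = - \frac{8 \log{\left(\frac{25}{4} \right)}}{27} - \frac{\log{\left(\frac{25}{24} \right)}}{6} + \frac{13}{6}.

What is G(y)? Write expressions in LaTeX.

Differentiate the proposed G(y) back; it has to land on the given G'(y).
A general antiderivative is - \frac{2 y^{2} \log{\left(\frac{3 y^{2}}{2} + \frac{2}{3} \right)}}{3} + \frac{2 y^{2}}{3} - \frac{8 \log{\left(9 y^{2} + 4 \right)}}{27} + C.
The condition gives C = - \frac{8 \log{\left(\frac{25}{4} \right)}}{27} - \frac{\log{\left(\frac{25}{24} \right)}}{6} + \frac{13}{6} - (- \frac{8 \log{\left(\frac{25}{4} \right)}}{27} - \frac{\log{\left(\frac{25}{24} \right)}}{6} + \frac{1}{6}) = 2.
So G(y) = - \frac{2 y^{2} \log{\left(9 y^{2} + 4 \right)}}{3} + \frac{2 y^{2}}{3} + \frac{2 y^{2} \log{\left(6 \right)}}{3} - \frac{8 \log{\left(9 y^{2} + 4 \right)}}{27} + 2.
Check: d/dy[- \frac{2 y^{2} \log{\left(9 y^{2} + 4 \right)}}{3} + \frac{2 y^{2}}{3} + \frac{2 y^{2} \log{\left(6 \right)}}{3} - \frac{8 \log{\left(9 y^{2} + 4 \right)}}{27} + 2] = - \frac{4 y \log{\left(9 y^{2} + 4 \right)}}{3} + \frac{4 y \log{\left(6 \right)}}{3}, which equals G'(y).

G(y) = - \frac{2 y^{2} \log{\left(9 y^{2} + 4 \right)}}{3} + \frac{2 y^{2}}{3} + \frac{2 y^{2} \log{\left(6 \right)}}{3} - \frac{8 \log{\left(9 y^{2} + 4 \right)}}{27} + 2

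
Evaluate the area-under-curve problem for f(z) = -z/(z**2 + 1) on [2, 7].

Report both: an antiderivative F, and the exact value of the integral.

Antiderivative: F(z) = -log(z**2 + 1)/2; value = -log(50)/2 + log(5)/2

f matches the chain-rule pattern g'(h)*h' with inner function h(z) = z**2 + 1; substituting u = h(z) collapses the integral.
F(z) = -log(z**2 + 1)/2 is an antiderivative of f.
Check: d/dz[-log(z**2 + 1)/2] = -z/(z**2 + 1) = f(z).
F(7) = -log(50)/2; F(2) = -log(5)/2.
Integral = F(7) - F(2) = -log(50)/2 + log(5)/2.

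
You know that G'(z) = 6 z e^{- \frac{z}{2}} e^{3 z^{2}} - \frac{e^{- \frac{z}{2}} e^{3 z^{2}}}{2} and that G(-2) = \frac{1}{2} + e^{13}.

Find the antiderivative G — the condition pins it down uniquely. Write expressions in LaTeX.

G(z) = e^{3 z^{2} - \frac{z}{2}} + \frac{1}{2}

G'(z) matches the chain-rule pattern g'(h)*h' with inner function h(z) = 3 z^{2} - \frac{z}{2}; substituting u = h(z) collapses the integral.
A general antiderivative is e^{3 z^{2} - \frac{z}{2}} + C.
The condition gives C = \frac{1}{2} + e^{13} - (e^{13}) = \frac{1}{2}.
So G(z) = e^{3 z^{2} - \frac{z}{2}} + \frac{1}{2}.
Check: d/dz[e^{3 z^{2} - \frac{z}{2}} + \frac{1}{2}] = 6 z e^{- \frac{z}{2}} e^{3 z^{2}} - \frac{e^{- \frac{z}{2}} e^{3 z^{2}}}{2} = G'(z).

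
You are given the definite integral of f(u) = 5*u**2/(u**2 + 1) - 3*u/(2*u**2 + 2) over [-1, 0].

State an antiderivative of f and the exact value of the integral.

Integrate term by term and add the pieces.
F(u) = 5*u - 3*log(u**2 + 1)/4 - 5*atan(u) is an antiderivative of f.
Check: d/du[5*u - 3*log(u**2 + 1)/4 - 5*atan(u)] = (10*u**2 - 3*u)/(2*u**2 + 2), which equals f(u).
F(0) = 0; F(-1) = -5 - 3*log(2)/4 + 5*pi/4.
Integral = F(0) - F(-1) = -5*pi/4 + 3*log(2)/4 + 5.

Antiderivative: F(u) = 5*u - 3*log(u**2 + 1)/4 - 5*atan(u); value = -5*pi/4 + 3*log(2)/4 + 5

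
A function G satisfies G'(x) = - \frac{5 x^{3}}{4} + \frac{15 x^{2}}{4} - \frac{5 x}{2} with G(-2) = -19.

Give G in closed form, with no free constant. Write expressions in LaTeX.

G'(x) matches the chain-rule pattern g'(h)*h' with inner function h(x) = \frac{x^{2}}{2} - x; substituting u = h(x) collapses the integral.
A general antiderivative is - \frac{5 \left(\frac{x^{2}}{2} - x\right)^{2}}{4} + C.
The condition gives C = -19 - (-20) = 1.
So G(x) = - \frac{5 x^{4}}{16} + \frac{5 x^{3}}{4} - \frac{5 x^{2}}{4} + 1.
Check: d/dx[- \frac{5 x^{4}}{16} + \frac{5 x^{3}}{4} - \frac{5 x^{2}}{4} + 1] = - \frac{5 x^{3}}{4} + \frac{15 x^{2}}{4} - \frac{5 x}{2} = G'(x).

G(x) = - \frac{5 x^{4}}{16} + \frac{5 x^{3}}{4} - \frac{5 x^{2}}{4} + 1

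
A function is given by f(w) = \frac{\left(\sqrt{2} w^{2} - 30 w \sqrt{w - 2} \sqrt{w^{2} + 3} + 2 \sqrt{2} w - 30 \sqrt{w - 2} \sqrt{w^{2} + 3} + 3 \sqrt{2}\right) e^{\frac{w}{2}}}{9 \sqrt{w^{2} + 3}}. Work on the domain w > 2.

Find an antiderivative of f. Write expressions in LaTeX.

Recognize the product-rule pattern: f = u'v + uv' with u = - \frac{20 \left(w - 2\right)^{\frac{3}{2}}}{3} + \frac{4 \sqrt{\frac{w^{2}}{2} + \frac{3}{2}}}{9}, v = e^{\frac{w}{2}}, so integration by parts undoes it.
Check: d/dw[- \frac{2 \left(30 \left(w - 2\right)^{\frac{3}{2}} - \sqrt{2} \sqrt{w^{2} + 3}\right) e^{\frac{w}{2}}}{9}] = \frac{\sqrt{2} w^{2} e^{\frac{w}{2}} - 30 w \sqrt{w - 2} \sqrt{w^{2} + 3} e^{\frac{w}{2}} + 2 \sqrt{2} w e^{\frac{w}{2}} - 30 \sqrt{w - 2} \sqrt{w^{2} + 3} e^{\frac{w}{2}} + 3 \sqrt{2} e^{\frac{w}{2}}}{9 \sqrt{w^{2} + 3}}, which equals f(w).

An antiderivative is F(w) = - \frac{2 \left(30 \left(w - 2\right)^{\frac{3}{2}} - \sqrt{2} \sqrt{w^{2} + 3}\right) e^{\frac{w}{2}}}{9}.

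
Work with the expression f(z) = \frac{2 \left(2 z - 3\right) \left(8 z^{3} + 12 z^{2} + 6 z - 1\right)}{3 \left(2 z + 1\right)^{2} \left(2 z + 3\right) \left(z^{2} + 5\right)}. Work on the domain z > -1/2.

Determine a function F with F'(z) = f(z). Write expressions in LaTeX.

Factor the denominator (3 \left(2 z + 1\right)^{2} \left(2 z + 3\right) \left(z^{2} + 5\right)) and decompose: f = \frac{2 \left(15538 z - 48131\right)}{38367 \left(z^{2} + 5\right)} + \frac{40}{29 \left(2 z + 3\right)} - \frac{440}{1323 \left(2 z + 1\right)} + \frac{32}{63 \left(2 z + 1\right)^{2}}; each piece integrates to a log, atan, or power term.
Check: d/dz[- \frac{220 \log{\left(z + \frac{1}{2} \right)}}{1323} + \frac{20 \log{\left(z + \frac{3}{2} \right)}}{29} + \frac{15538 \log{\left(z^{2} + 5 \right)}}{38367} - \frac{96262 \sqrt{5} \operatorname{atan}{\left(\frac{\sqrt{5} z}{5} \right)}}{191835} - \frac{16}{126 z + 63}] = \frac{32 z^{4} - 48 z^{2} - 40 z + 6}{24 z^{5} + 60 z^{4} + 162 z^{3} + 309 z^{2} + 210 z + 45}, which equals f(z).

An antiderivative is F(z) = - \frac{220 \log{\left(z + \frac{1}{2} \right)}}{1323} + \frac{20 \log{\left(z + \frac{3}{2} \right)}}{29} + \frac{15538 \log{\left(z^{2} + 5 \right)}}{38367} - \frac{96262 \sqrt{5} \operatorname{atan}{\left(\frac{\sqrt{5} z}{5} \right)}}{191835} - \frac{16}{126 z + 63}.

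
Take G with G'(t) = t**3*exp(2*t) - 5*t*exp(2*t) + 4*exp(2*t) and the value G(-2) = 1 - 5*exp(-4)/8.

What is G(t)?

G(t) = t**3*exp(2*t)/2 - 3*t**2*exp(2*t)/4 - 7*t*exp(2*t)/4 + 23*exp(2*t)/8 + 1

G'(t) has the shape u'v + uv' for u = t**3/2 - 3*t**2/4 - 7*t/4 + 23/8 and v = exp(2*t) — it is the derivative of the product u*v.
A general antiderivative is (4*t**3 - 6*t**2 - 14*t + 23)*exp(2*t)/8 + C.
The condition gives C = 1 - 5*exp(-4)/8 - (-5*exp(-4)/8) = 1.
So G(t) = t**3*exp(2*t)/2 - 3*t**2*exp(2*t)/4 - 7*t*exp(2*t)/4 + 23*exp(2*t)/8 + 1.
Check: d/dt[t**3*exp(2*t)/2 - 3*t**2*exp(2*t)/4 - 7*t*exp(2*t)/4 + 23*exp(2*t)/8 + 1] = t**3*exp(2*t) - 5*t*exp(2*t) + 4*exp(2*t) = G'(t).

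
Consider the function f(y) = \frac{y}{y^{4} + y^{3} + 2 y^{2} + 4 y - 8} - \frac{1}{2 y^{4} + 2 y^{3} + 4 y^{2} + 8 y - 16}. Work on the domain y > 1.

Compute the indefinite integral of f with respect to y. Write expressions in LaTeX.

F(y) = \frac{\log{\left(y - 1 \right)}}{30} + \frac{5 \log{\left(y + 2 \right)}}{48} - \frac{11 \log{\left(y^{2} + 4 \right)}}{160} + \frac{7 \operatorname{atan}{\left(\frac{y}{2} \right)}}{80} + C

The denominator factors as 2 \left(y - 1\right) \left(y + 2\right) \left(y^{2} + 4\right); partial fractions split f into directly integrable pieces: - \frac{11 y - 14}{80 \left(y^{2} + 4\right)} + \frac{5}{48 \left(y + 2\right)} + \frac{1}{30 \left(y - 1\right)}.
Check: d/dy[\frac{\log{\left(y - 1 \right)}}{30} + \frac{5 \log{\left(y + 2 \right)}}{48} - \frac{11 \log{\left(y^{2} + 4 \right)}}{160} + \frac{7 \operatorname{atan}{\left(\frac{y}{2} \right)}}{80}] = \frac{2 y - 1}{2 y^{4} + 2 y^{3} + 4 y^{2} + 8 y - 16}, which equals f(y).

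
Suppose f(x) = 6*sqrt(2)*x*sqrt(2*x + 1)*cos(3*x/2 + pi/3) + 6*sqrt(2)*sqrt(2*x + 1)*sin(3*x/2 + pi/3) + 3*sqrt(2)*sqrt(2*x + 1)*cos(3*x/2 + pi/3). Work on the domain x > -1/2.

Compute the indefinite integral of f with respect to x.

f has the shape u'v + uv' for u = (4*x + 2)**(3/2) and v = sin(3*x/2 + pi/3) — it is the derivative of the product u*v.
Check: d/dx[(4*x + 2)**(3/2)*sin(3*x/2 + pi/3)] = 6*sqrt(2)*x*sqrt(2*x + 1)*cos(3*x/2 + pi/3) + 6*sqrt(2)*sqrt(2*x + 1)*sin(3*x/2 + pi/3) + 3*sqrt(2)*sqrt(2*x + 1)*cos(3*x/2 + pi/3) = f(x).

F(x) = (4*x + 2)**(3/2)*sin(3*x/2 + pi/3) + C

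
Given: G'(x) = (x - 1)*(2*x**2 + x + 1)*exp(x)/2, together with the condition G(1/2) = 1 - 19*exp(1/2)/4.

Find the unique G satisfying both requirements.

G'(x) has the shape u'v + uv' for u = x**3 - 7*x**2/2 + 7*x - 15/2 and v = exp(x) — it is the derivative of the product u*v.
A general antiderivative is (2*x**3 - 7*x**2 + 14*x - 15)*exp(x)/2 + C.
The condition gives C = 1 - 19*exp(1/2)/4 - (-19*exp(1/2)/4) = 1.
So G(x) = (2*x**3 - 7*x**2 + 14*x - 15)*exp(x)/2 + 1.
Check: d/dx[(2*x**3 - 7*x**2 + 14*x - 15)*exp(x)/2 + 1] = x**3*exp(x) - x**2*exp(x)/2 - exp(x)/2, which equals G'(x).

G(x) = (2*x**3 - 7*x**2 + 14*x - 15)*exp(x)/2 + 1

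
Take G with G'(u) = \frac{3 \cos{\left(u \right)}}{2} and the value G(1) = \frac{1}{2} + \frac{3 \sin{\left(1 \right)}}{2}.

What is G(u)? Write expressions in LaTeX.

G(u) = \frac{3 \sin{\left(u \right)}}{2} + \frac{1}{2}

Since d/du undoes antidifferentiation here, G(u) must give back the stated G'(u).
A general antiderivative is \frac{3 \sin{\left(u \right)}}{2} + C.
The condition gives C = \frac{1}{2} + \frac{3 \sin{\left(1 \right)}}{2} - (\frac{3 \sin{\left(1 \right)}}{2}) = \frac{1}{2}.
So G(u) = \frac{3 \sin{\left(u \right)}}{2} + \frac{1}{2}.
Check: d/du[\frac{3 \sin{\left(u \right)}}{2} + \frac{1}{2}] = \frac{3 \cos{\left(u \right)}}{2} = G'(u).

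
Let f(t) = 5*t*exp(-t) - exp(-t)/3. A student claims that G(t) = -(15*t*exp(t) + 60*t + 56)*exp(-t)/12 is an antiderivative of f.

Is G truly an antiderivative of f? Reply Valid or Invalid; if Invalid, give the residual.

d/dt[G] = (60*t - 15*exp(t) - 4)*exp(-t)/12
d/dt[G] - f(t) = -5/4 != 0.

Invalid: d/dt[G] - f = -5/4, which is not 0.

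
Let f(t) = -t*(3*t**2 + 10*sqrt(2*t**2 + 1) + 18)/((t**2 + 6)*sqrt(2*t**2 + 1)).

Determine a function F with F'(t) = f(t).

An antiderivative is F(t) = -(3*sqrt(2*t**2 + 1) + 10*log(t**2 + 6))/2.

Whatever form F(t) takes, F'(t) = f(t) is non-negotiable.
Check: d/dt[-(3*sqrt(2*t**2 + 1) + 10*log(t**2 + 6))/2] = (-3*t**3 - 10*t*sqrt(2*t**2 + 1) - 18*t)/(t**2*sqrt(2*t**2 + 1) + 6*sqrt(2*t**2 + 1)), which equals f(t).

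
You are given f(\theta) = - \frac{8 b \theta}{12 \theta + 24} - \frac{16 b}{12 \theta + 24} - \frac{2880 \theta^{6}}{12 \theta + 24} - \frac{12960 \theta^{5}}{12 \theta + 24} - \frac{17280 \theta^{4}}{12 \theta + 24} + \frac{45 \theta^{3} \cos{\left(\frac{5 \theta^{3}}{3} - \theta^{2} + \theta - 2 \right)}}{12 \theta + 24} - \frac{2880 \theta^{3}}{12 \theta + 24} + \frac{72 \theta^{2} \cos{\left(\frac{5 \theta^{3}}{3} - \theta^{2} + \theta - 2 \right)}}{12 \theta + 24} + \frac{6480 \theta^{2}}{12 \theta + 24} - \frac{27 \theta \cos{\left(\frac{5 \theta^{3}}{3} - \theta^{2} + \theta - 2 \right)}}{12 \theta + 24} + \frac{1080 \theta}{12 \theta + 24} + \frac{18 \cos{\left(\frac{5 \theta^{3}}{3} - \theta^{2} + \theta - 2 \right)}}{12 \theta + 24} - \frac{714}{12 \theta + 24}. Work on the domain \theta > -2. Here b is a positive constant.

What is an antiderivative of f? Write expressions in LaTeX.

An antiderivative is F(\theta) = - \frac{2 b \theta}{3} + 5 \left(- 2 \theta^{2} - 2 \theta + 1\right)^{3} + \frac{\log{\left(\frac{3 \theta}{2} + 3 \right)}}{2} + \frac{3 \sin{\left(\frac{5 \theta^{3}}{3} - \theta^{2} + \theta - 2 \right)}}{4}.

Integrate term by term and add the pieces.
Check: d/d\theta[- \frac{2 b \theta}{3} + 5 \left(- 2 \theta^{2} - 2 \theta + 1\right)^{3} + \frac{\log{\left(\frac{3 \theta}{2} + 3 \right)}}{2} + \frac{3 \sin{\left(\frac{5 \theta^{3}}{3} - \theta^{2} + \theta - 2 \right)}}{4}] = \frac{- 8 b \theta - 16 b - 2880 \theta^{6} - 12960 \theta^{5} - 17280 \theta^{4} + 45 \theta^{3} \cos{\left(\frac{5 \theta^{3}}{3} - \theta^{2} + \theta - 2 \right)} - 2880 \theta^{3} + 72 \theta^{2} \cos{\left(\frac{5 \theta^{3}}{3} - \theta^{2} + \theta - 2 \right)} + 6480 \theta^{2} - 27 \theta \cos{\left(\frac{5 \theta^{3}}{3} - \theta^{2} + \theta - 2 \right)} + 1080 \theta + 18 \cos{\left(\frac{5 \theta^{3}}{3} - \theta^{2} + \theta - 2 \right)} - 714}{12 \theta + 24}, which equals f(\theta).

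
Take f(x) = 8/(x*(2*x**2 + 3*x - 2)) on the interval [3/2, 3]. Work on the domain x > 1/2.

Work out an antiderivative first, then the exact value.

Factor the denominator (x*(x + 2)*(2*x - 1)) and decompose: f = 32/(5*(2*x - 1)) + 4/(5*(x + 2)) - 4/x; each piece integrates to a log, atan, or power term.
F(x) = -4*log(x) + 16*log(x - 1/2)/5 + 4*log(x + 2)/5 is an antiderivative of f.
Check: d/dx[-4*log(x) + 16*log(x - 1/2)/5 + 4*log(x + 2)/5] = 8/(2*x**3 + 3*x**2 - 2*x), which equals f(x).
F(3) = -4*log(3) + 4*log(5)/5 + 16*log(5/2)/5; F(3/2) = -4*log(3/2) + 4*log(7/2)/5.
Integral = F(3) - F(3/2) = -4*log(3) - 4*log(7/2)/5 + 4*log(5)/5 + 4*log(3/2) + 16*log(5/2)/5.

Antiderivative: F(x) = -4*log(x) + 16*log(x - 1/2)/5 + 4*log(x + 2)/5; value = -4*log(3) - 4*log(7/2)/5 + 4*log(5)/5 + 4*log(3/2) + 16*log(5/2)/5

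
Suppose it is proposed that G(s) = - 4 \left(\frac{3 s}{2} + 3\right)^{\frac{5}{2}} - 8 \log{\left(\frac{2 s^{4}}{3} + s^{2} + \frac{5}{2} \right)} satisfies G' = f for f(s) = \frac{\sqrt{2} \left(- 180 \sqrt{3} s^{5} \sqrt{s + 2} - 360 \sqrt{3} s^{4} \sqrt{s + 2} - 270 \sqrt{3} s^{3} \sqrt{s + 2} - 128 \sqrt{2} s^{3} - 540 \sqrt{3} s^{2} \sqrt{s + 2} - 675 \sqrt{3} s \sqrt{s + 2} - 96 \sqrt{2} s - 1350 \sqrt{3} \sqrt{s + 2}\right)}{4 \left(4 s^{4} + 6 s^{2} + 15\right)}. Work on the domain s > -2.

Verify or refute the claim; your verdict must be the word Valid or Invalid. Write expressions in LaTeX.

Invalid: d/ds[G] - f = \frac{- 64 s^{3} - 48 s}{4 s^{4} + 6 s^{2} + 15}, which is not 0.

d/ds[G] = \frac{- 180 \sqrt{3} s^{5} \sqrt{s + 2} - 360 \sqrt{3} s^{4} \sqrt{s + 2} - 270 \sqrt{3} s^{3} \sqrt{s + 2} - 256 \sqrt{2} s^{3} - 540 \sqrt{3} s^{2} \sqrt{s + 2} - 675 \sqrt{3} s \sqrt{s + 2} - 192 \sqrt{2} s - 1350 \sqrt{3} \sqrt{s + 2}}{8 \sqrt{2} s^{4} + 12 \sqrt{2} s^{2} + 30 \sqrt{2}}
d/ds[G] - f(s) = \frac{- 64 s^{3} - 48 s}{4 s^{4} + 6 s^{2} + 15} != 0.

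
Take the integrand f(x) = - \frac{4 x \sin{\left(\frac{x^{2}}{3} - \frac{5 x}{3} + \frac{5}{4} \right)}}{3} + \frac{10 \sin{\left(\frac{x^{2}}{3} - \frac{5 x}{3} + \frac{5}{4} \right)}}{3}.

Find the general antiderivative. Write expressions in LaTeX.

F(x) = 2 \cos{\left(\frac{x^{2}}{3} - \frac{5 x}{3} + \frac{5}{4} \right)} + C

The substitution u = \frac{x^{2}}{3} - \frac{5 x}{3} + \frac{5}{4} works: f is exactly (dF/du)*(du/dx) for that inner function.
Check: d/dx[2 \cos{\left(\frac{x^{2}}{3} - \frac{5 x}{3} + \frac{5}{4} \right)}] = - \frac{4 x \sin{\left(\frac{x^{2}}{3} - \frac{5 x}{3} + \frac{5}{4} \right)}}{3} + \frac{10 \sin{\left(\frac{x^{2}}{3} - \frac{5 x}{3} + \frac{5}{4} \right)}}{3} = f(x).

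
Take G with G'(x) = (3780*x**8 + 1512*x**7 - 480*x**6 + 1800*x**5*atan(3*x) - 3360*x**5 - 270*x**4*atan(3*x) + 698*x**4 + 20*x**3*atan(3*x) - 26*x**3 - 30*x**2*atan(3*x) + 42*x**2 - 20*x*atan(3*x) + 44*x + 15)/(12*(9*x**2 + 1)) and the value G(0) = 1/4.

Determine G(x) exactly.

G(x) = ((-6*x**3 - 4*x**2 - 5*atan(3*x) + 9)*(-10*x**4 + 2*x**3 + 2*x**2 - 1) + 12)/12

Recognize the product-rule pattern: G'(x) = u'v + uv' with u = -2*x**3 - 4*x**2/3 - 5*atan(3*x)/3 + 3, v = -5*x**4/2 + x**3/2 + x**2/2 - 1/4, so integration by parts undoes it.
A general antiderivative is (-2*x**3 - 4*x**2/3 - 5*atan(3*x)/3 + 3)*(-5*x**4/2 + x**3/2 + x**2/2 - 1/4) + C.
The condition gives C = 1/4 - (-3/4) = 1.
So G(x) = ((-6*x**3 - 4*x**2 - 5*atan(3*x) + 9)*(-10*x**4 + 2*x**3 + 2*x**2 - 1) + 12)/12.
Check: d/dx[((-6*x**3 - 4*x**2 - 5*atan(3*x) + 9)*(-10*x**4 + 2*x**3 + 2*x**2 - 1) + 12)/12] = (3780*x**8 + 1512*x**7 - 480*x**6 + 1800*x**5*atan(3*x) - 3360*x**5 - 270*x**4*atan(3*x) + 698*x**4 + 20*x**3*atan(3*x) - 26*x**3 - 30*x**2*atan(3*x) + 42*x**2 - 20*x*atan(3*x) + 44*x + 15)/(108*x**2 + 12), which equals G'(x).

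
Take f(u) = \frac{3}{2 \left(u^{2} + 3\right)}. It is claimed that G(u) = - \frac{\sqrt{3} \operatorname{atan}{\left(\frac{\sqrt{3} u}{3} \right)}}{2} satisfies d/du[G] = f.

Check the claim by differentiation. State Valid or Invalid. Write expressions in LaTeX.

Invalid: d/du[G] - f = - \frac{3}{u^{2} + 3}, which is not 0.

d/du[G] = - \frac{3}{2 u^{2} + 6}
d/du[G] - f(u) = - \frac{3}{u^{2} + 3} != 0.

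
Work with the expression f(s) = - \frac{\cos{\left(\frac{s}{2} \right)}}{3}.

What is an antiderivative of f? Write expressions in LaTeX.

An antiderivative is F(s) = - \frac{2 \sin{\left(\frac{s}{2} \right)}}{3}.

Check any antiderivative F(s) by computing F'(s) and comparing it with f(s).
Check: d/ds[- \frac{2 \sin{\left(\frac{s}{2} \right)}}{3}] = - \frac{\cos{\left(\frac{s}{2} \right)}}{3} = f(s).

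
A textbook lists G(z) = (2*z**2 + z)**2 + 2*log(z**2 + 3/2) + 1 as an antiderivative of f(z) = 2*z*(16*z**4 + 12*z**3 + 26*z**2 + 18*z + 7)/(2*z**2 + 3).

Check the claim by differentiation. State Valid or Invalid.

d/dz[G] = (32*z**5 + 24*z**4 + 52*z**3 + 36*z**2 + 14*z)/(2*z**2 + 3)
This equals f(z) exactly, so the claim holds.

Valid: G'(z) = f(z).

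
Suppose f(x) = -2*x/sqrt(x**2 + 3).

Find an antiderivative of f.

An antiderivative is F(x) = -2*sqrt(x**2 + 3).

The substitution u = x**2 + 3 works: f is exactly (dF/du)*(du/dx) for that inner function.
Check: d/dx[-2*sqrt(x**2 + 3)] = -2*x/sqrt(x**2 + 3) = f(x).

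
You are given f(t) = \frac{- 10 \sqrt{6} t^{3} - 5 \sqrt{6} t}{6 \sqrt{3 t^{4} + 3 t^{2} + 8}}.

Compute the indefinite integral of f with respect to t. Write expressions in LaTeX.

The substitution u = \frac{t^{4}}{2} + \frac{t^{2}}{2} + \frac{4}{3} works: f is exactly (dF/du)*(du/dt) for that inner function.
Check: d/dt[- \frac{5 \sqrt{6} \sqrt{3 t^{4} + 3 t^{2} + 8}}{18}] = \frac{- 10 \sqrt{6} t^{3} - 5 \sqrt{6} t}{6 \sqrt{3 t^{4} + 3 t^{2} + 8}} = f(t).

F(t) = - \frac{5 \sqrt{6} \sqrt{3 t^{4} + 3 t^{2} + 8}}{18} + C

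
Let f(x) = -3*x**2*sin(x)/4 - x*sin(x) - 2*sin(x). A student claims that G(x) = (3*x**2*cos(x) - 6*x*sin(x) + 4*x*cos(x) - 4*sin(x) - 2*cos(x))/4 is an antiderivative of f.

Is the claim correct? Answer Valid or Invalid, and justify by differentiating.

Invalid: d/dx[G] - f = sin(x), which is not 0.

d/dx[G] = -3*x**2*sin(x)/4 - x*sin(x) - sin(x)
d/dx[G] - f(x) = sin(x) != 0.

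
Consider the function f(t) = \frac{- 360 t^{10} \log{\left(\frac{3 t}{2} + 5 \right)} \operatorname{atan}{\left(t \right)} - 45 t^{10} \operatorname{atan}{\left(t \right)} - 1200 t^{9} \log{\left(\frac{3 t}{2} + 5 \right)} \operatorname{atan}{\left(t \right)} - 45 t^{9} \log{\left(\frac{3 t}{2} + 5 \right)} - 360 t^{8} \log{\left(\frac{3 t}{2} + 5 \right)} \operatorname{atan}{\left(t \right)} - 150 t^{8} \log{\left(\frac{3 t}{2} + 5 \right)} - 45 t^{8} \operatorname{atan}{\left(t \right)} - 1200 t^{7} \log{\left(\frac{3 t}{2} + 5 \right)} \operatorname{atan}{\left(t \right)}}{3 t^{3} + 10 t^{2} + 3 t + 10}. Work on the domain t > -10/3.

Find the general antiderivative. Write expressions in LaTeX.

An antiderivative F(t) passes only if d/dt[F] lands on f(t) exactly.
Check: d/dt[- 15 t^{8} \log{\left(\frac{3 t}{2} + 5 \right)} \operatorname{atan}{\left(t \right)}] = \frac{- 360 t^{10} \log{\left(\frac{3 t}{2} + 5 \right)} \operatorname{atan}{\left(t \right)} - 45 t^{10} \operatorname{atan}{\left(t \right)} - 1200 t^{9} \log{\left(\frac{3 t}{2} + 5 \right)} \operatorname{atan}{\left(t \right)} - 45 t^{9} \log{\left(\frac{3 t}{2} + 5 \right)} - 360 t^{8} \log{\left(\frac{3 t}{2} + 5 \right)} \operatorname{atan}{\left(t \right)} - 150 t^{8} \log{\left(\frac{3 t}{2} + 5 \right)} - 45 t^{8} \operatorname{atan}{\left(t \right)} - 1200 t^{7} \log{\left(\frac{3 t}{2} + 5 \right)} \operatorname{atan}{\left(t \right)}}{3 t^{3} + 10 t^{2} + 3 t + 10} = f(t).

F(t) = - 15 t^{8} \log{\left(\frac{3 t}{2} + 5 \right)} \operatorname{atan}{\left(t \right)} + C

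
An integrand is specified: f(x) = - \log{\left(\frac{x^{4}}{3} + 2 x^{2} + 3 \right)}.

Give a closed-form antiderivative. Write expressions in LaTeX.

An antiderivative is F(x) = - x \log{\left(\frac{x^{4}}{3} + 2 x^{2} + 3 \right)} + 4 x - 4 \sqrt{3} \operatorname{atan}{\left(\frac{\sqrt{3} x}{3} \right)}.

Recover f(x) by differentiating a candidate F(x); any mismatch rules it out.
Check: d/dx[- x \log{\left(\frac{x^{4}}{3} + 2 x^{2} + 3 \right)} + 4 x - 4 \sqrt{3} \operatorname{atan}{\left(\frac{\sqrt{3} x}{3} \right)}] = - \log{\left(\frac{x^{4}}{3} + 2 x^{2} + 3 \right)} = f(x).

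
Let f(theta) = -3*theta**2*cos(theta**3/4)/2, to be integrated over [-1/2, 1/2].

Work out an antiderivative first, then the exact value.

f matches the chain-rule pattern g'(h)*h' with inner function h(theta) = theta**3/4; substituting u = h(theta) collapses the integral.
F(theta) = -2*sin(theta**3/4) is an antiderivative of f.
Check: d/dtheta[-2*sin(theta**3/4)] = -3*theta**2*cos(theta**3/4)/2 = f(theta).
F(1/2) = -2*sin(1/32); F(-1/2) = 2*sin(1/32).
Integral = F(1/2) - F(-1/2) = -4*sin(1/32).

Antiderivative: F(theta) = -2*sin(theta**3/4); value = -4*sin(1/32)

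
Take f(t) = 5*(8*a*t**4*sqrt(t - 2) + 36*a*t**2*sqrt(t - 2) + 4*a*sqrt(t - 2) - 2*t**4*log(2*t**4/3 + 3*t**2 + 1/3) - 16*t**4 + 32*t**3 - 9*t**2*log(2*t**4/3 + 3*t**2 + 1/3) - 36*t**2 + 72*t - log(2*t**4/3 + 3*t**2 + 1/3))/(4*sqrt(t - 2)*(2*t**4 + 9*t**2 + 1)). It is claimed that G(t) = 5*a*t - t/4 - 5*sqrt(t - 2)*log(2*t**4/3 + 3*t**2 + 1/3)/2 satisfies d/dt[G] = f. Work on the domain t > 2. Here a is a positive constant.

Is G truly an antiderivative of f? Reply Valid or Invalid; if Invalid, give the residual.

d/dt[G] = (40*a*t**4*sqrt(t - 2) + 180*a*t**2*sqrt(t - 2) + 20*a*sqrt(t - 2) - 2*t**4*sqrt(t - 2) - 10*t**4*log(2*t**4/3 + 3*t**2 + 1/3) - 80*t**4 + 160*t**3 - 9*t**2*sqrt(t - 2) - 45*t**2*log(2*t**4/3 + 3*t**2 + 1/3) - 180*t**2 + 360*t - sqrt(t - 2) - 5*log(2*t**4/3 + 3*t**2 + 1/3))/(8*t**4*sqrt(t - 2) + 36*t**2*sqrt(t - 2) + 4*sqrt(t - 2))
d/dt[G] - f(t) = -1/4 != 0.

Invalid: d/dt[G] - f = -1/4, which is not 0.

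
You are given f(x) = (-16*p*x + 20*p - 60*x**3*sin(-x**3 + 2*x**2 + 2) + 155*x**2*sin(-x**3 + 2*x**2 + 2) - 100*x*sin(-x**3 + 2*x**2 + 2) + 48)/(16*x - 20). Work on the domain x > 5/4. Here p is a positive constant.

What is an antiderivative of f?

Since d/dx undoes antidifferentiation here, F'(x) = f(x) is required of F(x).
Check: d/dx[-p*x + 3*log(4*x - 5) - 5*cos(-x**3 + 2*x**2 + 2)/4] = (-16*p*x + 20*p - 60*x**3*sin(-x**3 + 2*x**2 + 2) + 155*x**2*sin(-x**3 + 2*x**2 + 2) - 100*x*sin(-x**3 + 2*x**2 + 2) + 48)/(16*x - 20) = f(x).

An antiderivative is F(x) = -p*x + 3*log(4*x - 5) - 5*cos(-x**3 + 2*x**2 + 2)/4.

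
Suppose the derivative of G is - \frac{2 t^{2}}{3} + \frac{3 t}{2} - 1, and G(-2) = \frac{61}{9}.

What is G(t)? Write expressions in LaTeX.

The integrand splits into summands that can be handled one at a time.
A general antiderivative is - \frac{2 t^{3}}{9} + \frac{3 t^{2}}{4} - t + C.
The condition gives C = \frac{61}{9} - (\frac{61}{9}) = 0.
So G(t) = - \frac{2 t^{3}}{9} + \frac{3 t^{2}}{4} - t.
Check: d/dt[- \frac{2 t^{3}}{9} + \frac{3 t^{2}}{4} - t] = - \frac{2 t^{2}}{3} + \frac{3 t}{2} - 1 = G'(t).

G(t) = - \frac{2 t^{3}}{9} + \frac{3 t^{2}}{4} - t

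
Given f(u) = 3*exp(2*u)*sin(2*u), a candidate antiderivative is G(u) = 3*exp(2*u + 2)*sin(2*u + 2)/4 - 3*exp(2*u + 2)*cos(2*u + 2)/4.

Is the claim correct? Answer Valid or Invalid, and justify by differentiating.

d/du[G] = 3*exp(2)*exp(2*u)*sin(2*u + 2)
d/du[G] - f(u) = -3*exp(2*u)*sin(2*u) + 3*exp(2)*exp(2*u)*sin(2*u + 2) != 0.

Invalid: d/du[G] - f = -3*exp(2*u)*sin(2*u) + 3*exp(2)*exp(2*u)*sin(2*u + 2), which is not 0.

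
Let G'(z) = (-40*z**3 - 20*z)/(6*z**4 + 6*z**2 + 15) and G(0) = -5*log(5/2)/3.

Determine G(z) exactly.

G(z) = -5*log(z**4 + z**2 + 5/2)/3

The substitution u = z**4 + z**2 + 5/2 works: G'(z) is exactly (dG/du)*(du/dz) for that inner function.
A general antiderivative is -5*log(z**4 + z**2 + 5/2)/3 + C.
The condition gives C = -5*log(5/2)/3 - (-5*log(5/2)/3) = 0.
So G(z) = -5*log(z**4 + z**2 + 5/2)/3.
Check: d/dz[-5*log(z**4 + z**2 + 5/2)/3] = (-40*z**3 - 20*z)/(6*z**4 + 6*z**2 + 15) = G'(z).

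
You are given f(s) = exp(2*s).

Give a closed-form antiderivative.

For F(s) to be correct the identity F'(s) - f(s) = 0 must hold.
Check: d/ds[exp(2*s)/2] = exp(2*s) = f(s).

An antiderivative is F(s) = exp(2*s)/2.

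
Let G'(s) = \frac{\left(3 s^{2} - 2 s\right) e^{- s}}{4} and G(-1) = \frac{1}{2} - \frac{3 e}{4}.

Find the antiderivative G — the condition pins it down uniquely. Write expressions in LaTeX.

Recognize the product-rule pattern: G'(s) = u'v + uv' with u = - \frac{3 s^{2}}{4} - s - 1, v = e^{- s}, so integration by parts undoes it.
A general antiderivative is \frac{\left(- 3 s^{2} - 4 s - 4\right) e^{- s}}{4} + C.
The condition gives C = \frac{1}{2} - \frac{3 e}{4} - (- \frac{3 e}{4}) = \frac{1}{2}.
So G(s) = \frac{\left(- 3 s^{2} - 4 s + 2 e^{s} - 4\right) e^{- s}}{4}.
Check: d/ds[\frac{\left(- 3 s^{2} - 4 s + 2 e^{s} - 4\right) e^{- s}}{4}] = \frac{\left(3 s^{2} - 2 s\right) e^{- s}}{4} = G'(s).

G(s) = \frac{\left(- 3 s^{2} - 4 s + 2 e^{s} - 4\right) e^{- s}}{4}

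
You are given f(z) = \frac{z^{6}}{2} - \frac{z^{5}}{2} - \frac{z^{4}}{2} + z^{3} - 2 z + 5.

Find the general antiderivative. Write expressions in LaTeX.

The integrand splits into summands that can be handled one at a time.
Check: d/dz[\frac{z \left(30 z^{6} - 35 z^{5} - 42 z^{4} + 105 z^{3} - 420 z + 2100\right)}{420}] = \frac{z^{6}}{2} - \frac{z^{5}}{2} - \frac{z^{4}}{2} + z^{3} - 2 z + 5 = f(z).

F(z) = \frac{z \left(30 z^{6} - 35 z^{5} - 42 z^{4} + 105 z^{3} - 420 z + 2100\right)}{420} + C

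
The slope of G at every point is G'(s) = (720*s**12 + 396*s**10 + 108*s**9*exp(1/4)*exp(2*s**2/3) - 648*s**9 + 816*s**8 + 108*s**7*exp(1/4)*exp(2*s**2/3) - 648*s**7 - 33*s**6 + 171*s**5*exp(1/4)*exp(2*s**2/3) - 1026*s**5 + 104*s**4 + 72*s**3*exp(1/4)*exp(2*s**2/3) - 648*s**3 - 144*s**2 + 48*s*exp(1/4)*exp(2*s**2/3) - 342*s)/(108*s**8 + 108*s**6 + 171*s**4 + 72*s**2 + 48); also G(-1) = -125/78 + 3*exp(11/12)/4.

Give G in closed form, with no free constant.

G(s) = (16*s**5*(6*s**4 + 3*s**2 + 4) + 108*s**4 - 12*s**3*(6*s**4 + 3*s**2 + 4) - 36*s**2*(6*s**4 + 3*s**2 + 4) + 54*s**2 + 9*(6*s**4 + 3*s**2 + 4)*exp(2*s**2/3 + 1/4) + 108)/(12*(6*s**4 + 3*s**2 + 4))

Whatever form G(s) takes, its d/ds must return the stated G'(s).
A general antiderivative is 4*s**5/3 - s**3 - 3*s**2 + 3*exp(2*s**2/3 + 1/4)/4 + 5/2 + 1/(2*(s**4 + s**2/2 + 2/3)) + C.
The condition gives C = -125/78 + 3*exp(11/12)/4 - (-47/78 + 3*exp(11/12)/4) = -1.
So G(s) = (16*s**5*(6*s**4 + 3*s**2 + 4) + 108*s**4 - 12*s**3*(6*s**4 + 3*s**2 + 4) - 36*s**2*(6*s**4 + 3*s**2 + 4) + 54*s**2 + 9*(6*s**4 + 3*s**2 + 4)*exp(2*s**2/3 + 1/4) + 108)/(12*(6*s**4 + 3*s**2 + 4)).
Check: d/ds[(16*s**5*(6*s**4 + 3*s**2 + 4) + 108*s**4 - 12*s**3*(6*s**4 + 3*s**2 + 4) - 36*s**2*(6*s**4 + 3*s**2 + 4) + 54*s**2 + 9*(6*s**4 + 3*s**2 + 4)*exp(2*s**2/3 + 1/4) + 108)/(12*(6*s**4 + 3*s**2 + 4))] = (720*s**12 + 396*s**10 + 108*s**9*exp(1/4)*exp(2*s**2/3) - 648*s**9 + 816*s**8 + 108*s**7*exp(1/4)*exp(2*s**2/3) - 648*s**7 - 33*s**6 + 171*s**5*exp(1/4)*exp(2*s**2/3) - 1026*s**5 + 104*s**4 + 72*s**3*exp(1/4)*exp(2*s**2/3) - 648*s**3 - 144*s**2 + 48*s*exp(1/4)*exp(2*s**2/3) - 342*s)/(108*s**8 + 108*s**6 + 171*s**4 + 72*s**2 + 48) = G'(s).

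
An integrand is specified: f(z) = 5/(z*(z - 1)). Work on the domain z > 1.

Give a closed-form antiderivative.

The denominator factors as z*(z - 1); partial fractions split f into directly integrable pieces: 5/(z - 1) - 5/z.
Check: d/dz[-5*log(z) + 5*log(z - 1)] = 5/(z**2 - z), which equals f(z).

An antiderivative is F(z) = -5*log(z) + 5*log(z - 1).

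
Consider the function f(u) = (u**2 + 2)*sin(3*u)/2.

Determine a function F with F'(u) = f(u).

An antiderivative is F(u) = -u**2*cos(3*u)/6 + u*sin(3*u)/9 - 8*cos(3*u)/27.

An antiderivative F(u) passes only if d/du[F] lands on f(u) exactly.
Check: d/du[-u**2*cos(3*u)/6 + u*sin(3*u)/9 - 8*cos(3*u)/27] = u**2*sin(3*u)/2 + sin(3*u), which equals f(u).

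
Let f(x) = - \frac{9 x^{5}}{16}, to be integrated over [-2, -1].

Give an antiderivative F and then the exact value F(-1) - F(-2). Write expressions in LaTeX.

For F(x) to be correct the identity F'(x) - f(x) = 0 must hold.
F(x) = - \frac{3 x^{6}}{32} is an antiderivative of f.
Check: d/dx[- \frac{3 x^{6}}{32}] = - \frac{9 x^{5}}{16} = f(x).
F(-1) = - \frac{3}{32}; F(-2) = -6.
Integral = F(-1) - F(-2) = \frac{189}{32}.

Antiderivative: F(x) = - \frac{3 x^{6}}{32}; value = \frac{189}{32}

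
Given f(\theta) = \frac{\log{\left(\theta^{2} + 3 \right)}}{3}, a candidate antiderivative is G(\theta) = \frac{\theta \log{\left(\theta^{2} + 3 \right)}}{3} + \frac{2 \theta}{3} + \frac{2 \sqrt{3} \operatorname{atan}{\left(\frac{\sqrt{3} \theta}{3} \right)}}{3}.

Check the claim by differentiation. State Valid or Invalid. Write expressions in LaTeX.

d/d\theta[G] = \frac{\log{\left(\theta^{2} + 3 \right)}}{3} + \frac{4}{3}
d/d\theta[G] - f(\theta) = \frac{4}{3} != 0.

Invalid: d/d\theta[G] - f = \frac{4}{3}, which is not 0.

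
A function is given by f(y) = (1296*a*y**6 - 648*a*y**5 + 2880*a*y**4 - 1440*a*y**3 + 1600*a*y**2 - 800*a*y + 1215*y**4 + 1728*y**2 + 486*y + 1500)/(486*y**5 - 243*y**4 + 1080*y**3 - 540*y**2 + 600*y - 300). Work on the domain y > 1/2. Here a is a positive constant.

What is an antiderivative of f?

Since d/dy undoes antidifferentiation here, F'(y) = f(y) is required of F(y).
Check: d/dy[(72*a*y**4 + 80*a*y**2 + 135*y**2*log(y - 1/2) + 150*log(y - 1/2) + 54)/(54*y**2 + 60)] = (1296*a*y**6 - 648*a*y**5 + 2880*a*y**4 - 1440*a*y**3 + 1600*a*y**2 - 800*a*y + 1215*y**4 + 1728*y**2 + 486*y + 1500)/(486*y**5 - 243*y**4 + 1080*y**3 - 540*y**2 + 600*y - 300) = f(y).

An antiderivative is F(y) = (72*a*y**4 + 80*a*y**2 + 135*y**2*log(y - 1/2) + 150*log(y - 1/2) + 54)/(54*y**2 + 60).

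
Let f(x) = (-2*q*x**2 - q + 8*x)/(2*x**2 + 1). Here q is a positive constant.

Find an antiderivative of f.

An antiderivative is F(x) = -q*x + 2*log(x**2 + 1/2).

Whatever form F(x) takes, F'(x) = f(x) is non-negotiable.
Check: d/dx[-q*x + 2*log(x**2 + 1/2)] = (-2*q*x**2 - q + 8*x)/(2*x**2 + 1) = f(x).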